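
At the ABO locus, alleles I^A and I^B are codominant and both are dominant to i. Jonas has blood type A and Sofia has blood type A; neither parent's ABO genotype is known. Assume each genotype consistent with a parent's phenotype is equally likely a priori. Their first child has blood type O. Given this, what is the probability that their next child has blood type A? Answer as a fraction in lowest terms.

Possible genotypes: Jonas ∈ {I^A I^A, I^A i}; Sofia ∈ {I^A I^A, I^A i}.
Weight each parental genotype pair by prior × P(type-O child):
  I^A i × I^A i: posterior weight 1; P(next child type A) = 3/4.
Weighted sum = 3/4.

3/4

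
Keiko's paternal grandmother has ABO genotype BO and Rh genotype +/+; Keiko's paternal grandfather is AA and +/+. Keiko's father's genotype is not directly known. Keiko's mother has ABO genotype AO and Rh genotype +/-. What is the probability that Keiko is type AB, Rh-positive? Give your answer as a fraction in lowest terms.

1/8

Keiko's father's ABO genotype from BO × AA: 1/2 AB, 1/2 AO.
Crossing each possibility with the mother AO and summing P(type AB): 1/2·1/4 + 1/2·0 = 1/8.
Similarly for Rh via the father's Rh distribution: P(Rh+) = 1.
Independent loci: 1/8 × 1 = 1/8.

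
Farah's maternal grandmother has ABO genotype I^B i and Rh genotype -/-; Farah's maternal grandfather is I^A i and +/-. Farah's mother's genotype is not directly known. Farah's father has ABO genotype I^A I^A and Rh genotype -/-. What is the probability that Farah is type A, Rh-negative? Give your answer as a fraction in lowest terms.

Farah's mother's ABO genotype from I^B i × I^A i: 1/4 I^A I^B, 1/4 I^A i, 1/4 I^B i, 1/4 i i.
Crossing each possibility with the father I^A I^A and summing P(type A): 1/4·1/2 + 1/4·1 + 1/4·1/2 + 1/4·1 = 3/4.
Similarly for Rh via the mother's Rh distribution: P(Rh-) = 3/4.
Independent loci: 3/4 × 3/4 = 9/16.

9/16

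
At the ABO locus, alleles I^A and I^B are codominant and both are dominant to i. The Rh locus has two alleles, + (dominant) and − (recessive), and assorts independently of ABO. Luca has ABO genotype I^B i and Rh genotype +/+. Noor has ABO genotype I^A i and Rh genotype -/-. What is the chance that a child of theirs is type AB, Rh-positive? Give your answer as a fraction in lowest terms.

ABO cross I^B i × I^A i → offspring phenotypes: 1/4 O, 1/4 A, 1/4 B, 1/4 AB.
Rh cross +/+ × -/- → 1 Rh+.
Independent loci: P(type AB, Rh-positive) = 1/4 × 1 = 1/4.

1/4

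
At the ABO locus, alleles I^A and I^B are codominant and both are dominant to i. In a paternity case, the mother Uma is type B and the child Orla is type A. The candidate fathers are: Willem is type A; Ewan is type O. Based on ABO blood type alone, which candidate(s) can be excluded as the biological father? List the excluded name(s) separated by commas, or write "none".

Ewan

A candidate is excluded only if no genotype consistent with his phenotype could produce a type A child with a type B mother.
Ewan (type O): no genotype consistent with that phenotype can produce a type-A child with a type-B mother.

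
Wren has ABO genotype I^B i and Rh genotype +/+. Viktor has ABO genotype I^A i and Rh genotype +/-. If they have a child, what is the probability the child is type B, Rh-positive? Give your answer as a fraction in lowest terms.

1/4

ABO cross I^B i × I^A i → offspring phenotypes: 1/4 O, 1/4 A, 1/4 B, 1/4 AB.
Rh cross +/+ × +/- → 1 Rh+.
Independent loci: P(type B, Rh-positive) = 1/4 × 1 = 1/4.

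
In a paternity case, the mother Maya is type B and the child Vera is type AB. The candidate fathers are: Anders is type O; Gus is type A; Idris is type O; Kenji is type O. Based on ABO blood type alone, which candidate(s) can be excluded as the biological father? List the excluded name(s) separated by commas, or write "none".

Anders, Idris, Kenji

A candidate is excluded only if no genotype consistent with his phenotype could produce a type AB child with a type B mother.
Anders (type O): no genotype consistent with that phenotype can produce a type-AB child with a type-B mother.
Idris (type O): no genotype consistent with that phenotype can produce a type-AB child with a type-B mother.
Kenji (type O): no genotype consistent with that phenotype can produce a type-AB child with a type-B mother.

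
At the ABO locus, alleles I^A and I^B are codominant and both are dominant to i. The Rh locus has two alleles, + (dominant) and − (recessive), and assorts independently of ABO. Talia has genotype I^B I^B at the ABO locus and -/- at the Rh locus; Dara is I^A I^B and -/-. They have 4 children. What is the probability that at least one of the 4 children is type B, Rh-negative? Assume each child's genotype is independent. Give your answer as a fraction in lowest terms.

15/16

ABO cross I^B I^B × I^A I^B → 1/2 B, 1/2 AB.
Rh cross -/- × -/- → 1 Rh-; so P(type B, Rh-negative) = 1/2 × 1 = 1/2 per child.
P(none) = (1/2)^4 = 1/16; P(at least one) = 1 − 1/16 = 15/16.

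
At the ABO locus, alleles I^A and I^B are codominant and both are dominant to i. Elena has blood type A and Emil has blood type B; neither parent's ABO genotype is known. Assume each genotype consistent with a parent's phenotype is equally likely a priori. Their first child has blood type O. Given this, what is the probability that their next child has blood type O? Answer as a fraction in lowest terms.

1/4

Possible genotypes: Elena ∈ {I^A I^A, I^A i}; Emil ∈ {I^B I^B, I^B i}.
Weight each parental genotype pair by prior × P(type-O child):
  I^A i × I^B i: posterior weight 1; P(next child type O) = 1/4.
Weighted sum = 1/4.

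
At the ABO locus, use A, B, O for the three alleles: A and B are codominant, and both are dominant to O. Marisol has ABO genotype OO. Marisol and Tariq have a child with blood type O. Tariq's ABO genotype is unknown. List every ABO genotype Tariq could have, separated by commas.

For each candidate genotype of Tariq, check whether crossing it with OO can produce every observed child phenotype.
  AA → possible child types {A} ✗
  AB → possible child types {A, B} ✗
  AO → possible child types {O, A} ✓
  BB → possible child types {B} ✗
  BO → possible child types {O, B} ✓
  OO → possible child types {O} ✓

AO, BO, OO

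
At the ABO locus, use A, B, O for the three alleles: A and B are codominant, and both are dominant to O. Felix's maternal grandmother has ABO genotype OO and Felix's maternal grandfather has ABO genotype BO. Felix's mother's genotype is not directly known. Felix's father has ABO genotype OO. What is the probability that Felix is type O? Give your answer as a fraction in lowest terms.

3/4

Felix's mother's ABO genotype from OO × BO: 1/2 BO, 1/2 OO.
Crossing each possibility with the father OO and summing P(type O): 1/2·1/2 + 1/2·1 = 3/4.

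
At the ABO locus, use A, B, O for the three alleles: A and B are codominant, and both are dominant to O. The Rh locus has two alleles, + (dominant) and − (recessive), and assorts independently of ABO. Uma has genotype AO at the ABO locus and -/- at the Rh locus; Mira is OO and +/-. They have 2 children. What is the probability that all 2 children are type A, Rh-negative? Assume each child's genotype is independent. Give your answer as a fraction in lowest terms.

ABO cross AO × OO → 1/2 O, 1/2 A.
Rh cross -/- × +/- → 1/2 Rh+, 1/2 Rh-; so P(type A, Rh-negative) = 1/2 × 1/2 = 1/4 per child.
All 2 independent: (1/4)^2 = 1/16.

1/16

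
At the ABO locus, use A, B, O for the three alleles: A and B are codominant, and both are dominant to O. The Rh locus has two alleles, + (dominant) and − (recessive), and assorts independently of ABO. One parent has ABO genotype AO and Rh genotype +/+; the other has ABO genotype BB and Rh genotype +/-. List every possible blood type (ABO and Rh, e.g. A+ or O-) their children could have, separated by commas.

B+, AB+

Gametes from AO × BB give offspring ABO genotypes AB, BO, i.e. phenotypes B, AB.
Rh cross +/+ × +/- → phenotypes Rh+.
Combining independently: B+, AB+.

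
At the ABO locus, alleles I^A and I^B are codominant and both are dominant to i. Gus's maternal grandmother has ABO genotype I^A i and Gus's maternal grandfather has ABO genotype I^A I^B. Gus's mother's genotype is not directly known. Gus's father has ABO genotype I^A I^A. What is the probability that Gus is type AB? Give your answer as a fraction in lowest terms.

Gus's mother's ABO genotype from I^A i × I^A I^B: 1/4 I^A I^A, 1/4 I^A I^B, 1/4 I^A i, 1/4 I^B i.
Crossing each possibility with the father I^A I^A and summing P(type AB): 1/4·0 + 1/4·1/2 + 1/4·0 + 1/4·1/2 = 1/4.

1/4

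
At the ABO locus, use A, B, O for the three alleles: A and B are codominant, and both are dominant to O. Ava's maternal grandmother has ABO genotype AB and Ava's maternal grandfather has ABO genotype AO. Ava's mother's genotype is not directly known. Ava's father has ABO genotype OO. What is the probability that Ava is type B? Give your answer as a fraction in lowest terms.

Ava's mother's ABO genotype from AB × AO: 1/4 AA, 1/4 AB, 1/4 AO, 1/4 BO.
Crossing each possibility with the father OO and summing P(type B): 1/4·0 + 1/4·1/2 + 1/4·0 + 1/4·1/2 = 1/4.

1/4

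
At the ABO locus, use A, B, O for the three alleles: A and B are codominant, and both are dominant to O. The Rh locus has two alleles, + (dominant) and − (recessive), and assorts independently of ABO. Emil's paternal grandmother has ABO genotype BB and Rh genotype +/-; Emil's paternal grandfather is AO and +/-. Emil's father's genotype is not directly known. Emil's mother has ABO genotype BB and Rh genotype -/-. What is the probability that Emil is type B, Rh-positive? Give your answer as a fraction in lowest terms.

Emil's father's ABO genotype from BB × AO: 1/2 AB, 1/2 BO.
Crossing each possibility with the mother BB and summing P(type B): 1/2·1/2 + 1/2·1 = 3/4.
Similarly for Rh via the father's Rh distribution: P(Rh+) = 1/2.
Independent loci: 3/4 × 1/2 = 3/8.

3/8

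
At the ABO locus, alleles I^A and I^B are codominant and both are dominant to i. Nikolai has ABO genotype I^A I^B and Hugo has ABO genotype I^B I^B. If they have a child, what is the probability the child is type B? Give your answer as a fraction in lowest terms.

1/2

ABO cross I^A I^B × I^B I^B → offspring phenotypes: 1/2 B, 1/2 AB.
So P(type B) = 1/2.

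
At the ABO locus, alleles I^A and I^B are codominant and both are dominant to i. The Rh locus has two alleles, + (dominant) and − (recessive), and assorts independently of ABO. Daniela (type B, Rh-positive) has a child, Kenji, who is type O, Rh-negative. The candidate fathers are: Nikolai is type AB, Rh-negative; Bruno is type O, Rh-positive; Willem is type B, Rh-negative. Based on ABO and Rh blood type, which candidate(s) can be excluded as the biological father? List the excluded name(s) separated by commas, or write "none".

Nikolai

A candidate is excluded only if no genotype consistent with his phenotype could produce a type O, Rh-negative child with a type B, Rh-positive mother.
Nikolai (type AB, Rh-): no genotype consistent with that phenotype can produce a type-O Rh- child with a type-B mother.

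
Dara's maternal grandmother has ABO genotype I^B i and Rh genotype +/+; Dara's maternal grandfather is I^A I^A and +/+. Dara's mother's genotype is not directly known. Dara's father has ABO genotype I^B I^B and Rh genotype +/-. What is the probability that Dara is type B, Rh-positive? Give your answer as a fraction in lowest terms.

Dara's mother's ABO genotype from I^B i × I^A I^A: 1/2 I^A I^B, 1/2 I^A i.
Crossing each possibility with the father I^B I^B and summing P(type B): 1/2·1/2 + 1/2·1/2 = 1/2.
Similarly for Rh via the mother's Rh distribution: P(Rh+) = 1.
Independent loci: 1/2 × 1 = 1/2.

1/2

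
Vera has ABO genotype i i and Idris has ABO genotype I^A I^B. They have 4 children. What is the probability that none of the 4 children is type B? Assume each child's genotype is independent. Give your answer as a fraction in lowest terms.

1/16

ABO cross i i × I^A I^B → 1/2 A, 1/2 B.
So P(type B) = 1/2 per child.
P(not type B) = 1/2 for one child; (1/2)^4 = 1/16.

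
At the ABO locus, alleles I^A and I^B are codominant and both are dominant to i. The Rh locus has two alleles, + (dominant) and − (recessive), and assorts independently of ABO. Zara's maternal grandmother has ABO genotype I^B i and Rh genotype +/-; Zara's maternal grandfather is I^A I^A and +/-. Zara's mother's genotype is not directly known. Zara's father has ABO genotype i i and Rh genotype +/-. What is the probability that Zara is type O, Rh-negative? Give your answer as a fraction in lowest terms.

Zara's mother's ABO genotype from I^B i × I^A I^A: 1/2 I^A I^B, 1/2 I^A i.
Crossing each possibility with the father i i and summing P(type O): 1/2·0 + 1/2·1/2 = 1/4.
Similarly for Rh via the mother's Rh distribution: P(Rh-) = 1/4.
Independent loci: 1/4 × 1/4 = 1/16.

1/16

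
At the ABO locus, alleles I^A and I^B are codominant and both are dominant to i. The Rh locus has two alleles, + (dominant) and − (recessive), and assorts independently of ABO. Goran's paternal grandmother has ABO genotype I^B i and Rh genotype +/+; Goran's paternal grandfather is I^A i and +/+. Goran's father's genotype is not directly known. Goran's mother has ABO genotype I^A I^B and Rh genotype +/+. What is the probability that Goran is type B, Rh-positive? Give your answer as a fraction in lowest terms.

Goran's father's ABO genotype from I^B i × I^A i: 1/4 I^A I^B, 1/4 I^A i, 1/4 I^B i, 1/4 i i.
Crossing each possibility with the mother I^A I^B and summing P(type B): 1/4·1/4 + 1/4·1/4 + 1/4·1/2 + 1/4·1/2 = 3/8.
Similarly for Rh via the father's Rh distribution: P(Rh+) = 1.
Independent loci: 3/8 × 1 = 3/8.

3/8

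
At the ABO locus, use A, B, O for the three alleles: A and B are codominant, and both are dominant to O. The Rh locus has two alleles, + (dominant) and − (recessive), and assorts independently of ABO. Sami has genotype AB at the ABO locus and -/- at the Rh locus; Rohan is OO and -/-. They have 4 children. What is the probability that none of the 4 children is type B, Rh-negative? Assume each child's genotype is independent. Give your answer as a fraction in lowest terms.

ABO cross AB × OO → 1/2 A, 1/2 B.
Rh cross -/- × -/- → 1 Rh-; so P(type B, Rh-negative) = 1/2 × 1 = 1/2 per child.
P(not type B, Rh-negative) = 1/2 for one child; (1/2)^4 = 1/16.

1/16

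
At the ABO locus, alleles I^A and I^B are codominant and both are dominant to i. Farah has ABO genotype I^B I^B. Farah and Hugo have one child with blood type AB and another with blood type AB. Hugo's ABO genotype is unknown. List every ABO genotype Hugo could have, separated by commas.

I^A I^A, I^A I^B, I^A i

For each candidate genotype of Hugo, check whether crossing it with I^B I^B can produce every observed child phenotype.
  I^A I^A → possible child types {AB} ✓
  I^A I^B → possible child types {B, AB} ✓
  I^A i → possible child types {B, AB} ✓
  I^B I^B → possible child types {B} ✗
  I^B i → possible child types {B} ✗
  i i → possible child types {B} ✗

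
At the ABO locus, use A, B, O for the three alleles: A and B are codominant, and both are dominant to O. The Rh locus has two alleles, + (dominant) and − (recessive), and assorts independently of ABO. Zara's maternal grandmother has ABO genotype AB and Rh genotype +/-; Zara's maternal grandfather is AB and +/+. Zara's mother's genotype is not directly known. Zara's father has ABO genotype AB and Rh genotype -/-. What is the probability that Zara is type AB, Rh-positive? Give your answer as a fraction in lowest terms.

Zara's mother's ABO genotype from AB × AB: 1/4 AA, 1/2 AB, 1/4 BB.
Crossing each possibility with the father AB and summing P(type AB): 1/4·1/2 + 1/2·1/2 + 1/4·1/2 = 1/2.
Similarly for Rh via the mother's Rh distribution: P(Rh+) = 3/4.
Independent loci: 1/2 × 3/4 = 3/8.

3/8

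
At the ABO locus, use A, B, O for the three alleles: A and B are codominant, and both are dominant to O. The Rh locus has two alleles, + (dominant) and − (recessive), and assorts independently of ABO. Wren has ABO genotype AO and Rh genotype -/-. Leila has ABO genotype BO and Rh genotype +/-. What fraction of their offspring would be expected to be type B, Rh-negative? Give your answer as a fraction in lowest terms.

ABO cross AO × BO → offspring phenotypes: 1/4 O, 1/4 A, 1/4 B, 1/4 AB.
Rh cross -/- × +/- → 1/2 Rh+, 1/2 Rh-.
Independent loci: P(type B, Rh-negative) = 1/4 × 1/2 = 1/8.

1/8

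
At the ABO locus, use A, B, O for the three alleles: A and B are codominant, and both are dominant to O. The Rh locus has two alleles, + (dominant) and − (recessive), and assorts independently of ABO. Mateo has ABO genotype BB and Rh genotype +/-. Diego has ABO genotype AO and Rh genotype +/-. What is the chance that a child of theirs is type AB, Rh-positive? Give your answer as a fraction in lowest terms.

3/8

ABO cross BB × AO → offspring phenotypes: 1/2 B, 1/2 AB.
Rh cross +/- × +/- → 3/4 Rh+, 1/4 Rh-.
Independent loci: P(type AB, Rh-positive) = 1/2 × 3/4 = 3/8.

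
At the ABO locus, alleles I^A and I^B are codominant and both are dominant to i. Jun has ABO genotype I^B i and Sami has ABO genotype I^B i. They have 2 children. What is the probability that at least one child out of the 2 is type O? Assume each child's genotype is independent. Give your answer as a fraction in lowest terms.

ABO cross I^B i × I^B i → 1/4 O, 3/4 B.
So P(type O) = 1/4 per child.
P(none) = (3/4)^2 = 9/16; P(at least one) = 1 − 9/16 = 7/16.

7/16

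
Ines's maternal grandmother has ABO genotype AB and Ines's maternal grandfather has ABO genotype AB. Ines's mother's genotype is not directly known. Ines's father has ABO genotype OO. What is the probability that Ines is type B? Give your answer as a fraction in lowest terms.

1/2

Ines's mother's ABO genotype from AB × AB: 1/4 AA, 1/2 AB, 1/4 BB.
Crossing each possibility with the father OO and summing P(type B): 1/4·0 + 1/2·1/2 + 1/4·1 = 1/2.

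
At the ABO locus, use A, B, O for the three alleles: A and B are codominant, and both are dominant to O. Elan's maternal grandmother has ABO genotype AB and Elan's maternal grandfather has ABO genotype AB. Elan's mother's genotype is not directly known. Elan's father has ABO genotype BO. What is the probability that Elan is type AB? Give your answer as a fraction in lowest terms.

1/4

Elan's mother's ABO genotype from AB × AB: 1/4 AA, 1/2 AB, 1/4 BB.
Crossing each possibility with the father BO and summing P(type AB): 1/4·1/2 + 1/2·1/4 + 1/4·0 = 1/4.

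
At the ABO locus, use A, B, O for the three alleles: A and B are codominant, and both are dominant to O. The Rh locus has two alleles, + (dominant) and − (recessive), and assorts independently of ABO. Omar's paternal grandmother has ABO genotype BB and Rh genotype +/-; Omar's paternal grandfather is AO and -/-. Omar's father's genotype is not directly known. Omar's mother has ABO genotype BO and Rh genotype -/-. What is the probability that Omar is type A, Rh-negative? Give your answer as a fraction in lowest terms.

3/32

Omar's father's ABO genotype from BB × AO: 1/2 AB, 1/2 BO.
Crossing each possibility with the mother BO and summing P(type A): 1/2·1/4 + 1/2·0 = 1/8.
Similarly for Rh via the father's Rh distribution: P(Rh-) = 3/4.
Independent loci: 1/8 × 3/4 = 3/32.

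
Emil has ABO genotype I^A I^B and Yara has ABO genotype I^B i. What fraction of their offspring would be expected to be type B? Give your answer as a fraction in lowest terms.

ABO cross I^A I^B × I^B i → offspring phenotypes: 1/4 A, 1/2 B, 1/4 AB.
So P(type B) = 1/2.

1/2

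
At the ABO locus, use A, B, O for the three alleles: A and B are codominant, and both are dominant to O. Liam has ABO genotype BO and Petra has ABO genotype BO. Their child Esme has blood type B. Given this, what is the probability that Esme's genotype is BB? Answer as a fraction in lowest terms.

Cross BO × BO → 1/4 BB, 1/2 BO, 1/4 OO.
Type-B genotypes among offspring: BB (1/4), BO (1/2); total 3/4.
P(BB | type B) = (1/4) / (3/4) = 1/3.

1/3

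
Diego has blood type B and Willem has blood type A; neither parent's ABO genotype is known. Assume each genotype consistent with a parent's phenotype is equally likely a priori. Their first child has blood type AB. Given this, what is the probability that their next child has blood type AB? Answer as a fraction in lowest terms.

25/36

Possible genotypes: Diego ∈ {I^B I^B, I^B i}; Willem ∈ {I^A I^A, I^A i}.
Weight each parental genotype pair by prior × P(type-AB child):
  I^B I^B × I^A I^A: posterior weight 4/9; P(next child type AB) = 1.
  I^B I^B × I^A i: posterior weight 2/9; P(next child type AB) = 1/2.
  I^B i × I^A I^A: posterior weight 2/9; P(next child type AB) = 1/2.
  I^B i × I^A i: posterior weight 1/9; P(next child type AB) = 1/4.
Weighted sum = 25/36.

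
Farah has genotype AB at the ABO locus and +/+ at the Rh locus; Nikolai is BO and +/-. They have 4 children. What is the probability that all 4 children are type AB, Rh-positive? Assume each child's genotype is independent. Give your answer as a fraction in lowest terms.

ABO cross AB × BO → 1/4 A, 1/2 B, 1/4 AB.
Rh cross +/+ × +/- → 1 Rh+; so P(type AB, Rh-positive) = 1/4 × 1 = 1/4 per child.
All 4 independent: (1/4)^4 = 1/256.

1/256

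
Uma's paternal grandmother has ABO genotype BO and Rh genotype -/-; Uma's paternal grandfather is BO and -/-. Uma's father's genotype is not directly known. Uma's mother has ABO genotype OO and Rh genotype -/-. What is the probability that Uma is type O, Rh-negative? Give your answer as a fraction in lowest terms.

1/2

Uma's father's ABO genotype from BO × BO: 1/4 BB, 1/2 BO, 1/4 OO.
Crossing each possibility with the mother OO and summing P(type O): 1/4·0 + 1/2·1/2 + 1/4·1 = 1/2.
Similarly for Rh via the father's Rh distribution: P(Rh-) = 1.
Independent loci: 1/2 × 1 = 1/2.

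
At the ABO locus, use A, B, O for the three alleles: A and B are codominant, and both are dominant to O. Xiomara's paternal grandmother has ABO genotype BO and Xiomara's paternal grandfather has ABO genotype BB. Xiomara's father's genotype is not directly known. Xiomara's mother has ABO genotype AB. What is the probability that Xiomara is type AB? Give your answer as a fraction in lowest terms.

Xiomara's father's ABO genotype from BO × BB: 1/2 BB, 1/2 BO.
Crossing each possibility with the mother AB and summing P(type AB): 1/2·1/2 + 1/2·1/4 = 3/8.

3/8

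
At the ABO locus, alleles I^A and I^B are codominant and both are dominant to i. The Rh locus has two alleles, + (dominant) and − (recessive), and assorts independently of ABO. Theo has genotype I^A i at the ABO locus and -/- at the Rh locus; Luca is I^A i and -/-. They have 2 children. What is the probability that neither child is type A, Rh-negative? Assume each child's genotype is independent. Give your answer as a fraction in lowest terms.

1/16

ABO cross I^A i × I^A i → 1/4 O, 3/4 A.
Rh cross -/- × -/- → 1 Rh-; so P(type A, Rh-negative) = 3/4 × 1 = 3/4 per child.
P(not type A, Rh-negative) = 1/4 for one child; (1/4)^2 = 1/16.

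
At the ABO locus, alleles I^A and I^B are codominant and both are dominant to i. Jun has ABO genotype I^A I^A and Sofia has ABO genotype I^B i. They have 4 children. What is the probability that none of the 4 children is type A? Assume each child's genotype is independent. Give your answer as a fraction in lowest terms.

ABO cross I^A I^A × I^B i → 1/2 A, 1/2 AB.
So P(type A) = 1/2 per child.
P(not type A) = 1/2 for one child; (1/2)^4 = 1/16.

1/16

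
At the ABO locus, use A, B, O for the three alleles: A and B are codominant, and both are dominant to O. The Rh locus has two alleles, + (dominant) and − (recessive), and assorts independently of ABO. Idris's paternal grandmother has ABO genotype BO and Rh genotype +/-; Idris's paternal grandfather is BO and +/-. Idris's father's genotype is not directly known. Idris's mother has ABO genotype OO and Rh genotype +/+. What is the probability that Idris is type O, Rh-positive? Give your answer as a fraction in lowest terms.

Idris's father's ABO genotype from BO × BO: 1/4 BB, 1/2 BO, 1/4 OO.
Crossing each possibility with the mother OO and summing P(type O): 1/4·0 + 1/2·1/2 + 1/4·1 = 1/2.
Similarly for Rh via the father's Rh distribution: P(Rh+) = 1.
Independent loci: 1/2 × 1 = 1/2.

1/2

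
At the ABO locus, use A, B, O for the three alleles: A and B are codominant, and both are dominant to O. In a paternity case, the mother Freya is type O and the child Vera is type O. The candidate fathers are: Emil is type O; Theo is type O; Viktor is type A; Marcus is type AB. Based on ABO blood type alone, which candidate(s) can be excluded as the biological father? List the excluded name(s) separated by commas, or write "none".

Marcus

A candidate is excluded only if no genotype consistent with his phenotype could produce a type O child with a type O mother.
Marcus (type AB): no genotype consistent with that phenotype can produce a type-O child with a type-O mother.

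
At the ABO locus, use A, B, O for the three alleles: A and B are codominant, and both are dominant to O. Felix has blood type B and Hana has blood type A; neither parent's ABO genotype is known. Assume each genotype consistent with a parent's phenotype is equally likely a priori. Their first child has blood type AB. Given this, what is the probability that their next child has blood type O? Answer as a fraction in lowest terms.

Possible genotypes: Felix ∈ {BB, BO}; Hana ∈ {AA, AO}.
Weight each parental genotype pair by prior × P(type-AB child):
  BB × AA: posterior weight 4/9; P(next child type O) = 0.
  BB × AO: posterior weight 2/9; P(next child type O) = 0.
  BO × AA: posterior weight 2/9; P(next child type O) = 0.
  BO × AO: posterior weight 1/9; P(next child type O) = 1/4.
Weighted sum = 1/36.

1/36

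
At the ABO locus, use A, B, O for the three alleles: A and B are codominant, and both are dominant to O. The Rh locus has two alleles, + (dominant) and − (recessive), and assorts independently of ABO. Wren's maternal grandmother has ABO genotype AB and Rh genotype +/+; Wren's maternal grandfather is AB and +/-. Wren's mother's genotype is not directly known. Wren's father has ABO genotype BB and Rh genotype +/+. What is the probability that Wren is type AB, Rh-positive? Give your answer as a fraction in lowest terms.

Wren's mother's ABO genotype from AB × AB: 1/4 AA, 1/2 AB, 1/4 BB.
Crossing each possibility with the father BB and summing P(type AB): 1/4·1 + 1/2·1/2 + 1/4·0 = 1/2.
Similarly for Rh via the mother's Rh distribution: P(Rh+) = 1.
Independent loci: 1/2 × 1 = 1/2.

1/2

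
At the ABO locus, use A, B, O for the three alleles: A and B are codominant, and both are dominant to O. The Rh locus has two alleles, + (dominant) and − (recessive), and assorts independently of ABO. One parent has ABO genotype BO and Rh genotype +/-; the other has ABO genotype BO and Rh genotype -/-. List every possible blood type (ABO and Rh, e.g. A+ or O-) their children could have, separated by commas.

O+, O-, B+, B-

Gametes from BO × BO give offspring ABO genotypes BB, BO, OO, i.e. phenotypes O, B.
Rh cross +/- × -/- → phenotypes Rh+, Rh-.
Combining independently: O+, O-, B+, B-.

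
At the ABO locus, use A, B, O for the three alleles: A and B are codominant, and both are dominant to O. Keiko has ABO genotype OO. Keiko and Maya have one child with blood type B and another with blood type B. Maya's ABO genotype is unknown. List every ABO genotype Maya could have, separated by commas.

For each candidate genotype of Maya, check whether crossing it with OO can produce every observed child phenotype.
  AA → possible child types {A} ✗
  AB → possible child types {A, B} ✓
  AO → possible child types {O, A} ✗
  BB → possible child types {B} ✓
  BO → possible child types {O, B} ✓
  OO → possible child types {O} ✗

AB, BB, BO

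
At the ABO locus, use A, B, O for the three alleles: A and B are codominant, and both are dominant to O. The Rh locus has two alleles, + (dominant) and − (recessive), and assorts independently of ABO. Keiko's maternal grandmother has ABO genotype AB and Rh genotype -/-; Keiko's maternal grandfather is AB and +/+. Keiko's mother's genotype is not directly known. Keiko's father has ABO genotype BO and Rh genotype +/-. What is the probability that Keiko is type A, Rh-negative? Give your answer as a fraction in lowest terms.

Keiko's mother's ABO genotype from AB × AB: 1/4 AA, 1/2 AB, 1/4 BB.
Crossing each possibility with the father BO and summing P(type A): 1/4·1/2 + 1/2·1/4 + 1/4·0 = 1/4.
Similarly for Rh via the mother's Rh distribution: P(Rh-) = 1/4.
Independent loci: 1/4 × 1/4 = 1/16.

1/16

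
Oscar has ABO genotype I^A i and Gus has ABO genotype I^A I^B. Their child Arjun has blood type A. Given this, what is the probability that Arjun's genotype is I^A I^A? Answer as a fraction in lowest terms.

Cross I^A i × I^A I^B → 1/4 I^A I^A, 1/4 I^A I^B, 1/4 I^A i, 1/4 I^B i.
Type-A genotypes among offspring: I^A I^A (1/4), I^A i (1/4); total 1/2.
P(I^A I^A | type A) = (1/4) / (1/2) = 1/2.

1/2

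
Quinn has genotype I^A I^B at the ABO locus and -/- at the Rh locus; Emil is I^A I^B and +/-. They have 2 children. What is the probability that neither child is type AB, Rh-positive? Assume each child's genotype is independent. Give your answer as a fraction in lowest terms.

ABO cross I^A I^B × I^A I^B → 1/4 A, 1/4 B, 1/2 AB.
Rh cross -/- × +/- → 1/2 Rh+, 1/2 Rh-; so P(type AB, Rh-positive) = 1/2 × 1/2 = 1/4 per child.
P(not type AB, Rh-positive) = 3/4 for one child; (3/4)^2 = 9/16.

9/16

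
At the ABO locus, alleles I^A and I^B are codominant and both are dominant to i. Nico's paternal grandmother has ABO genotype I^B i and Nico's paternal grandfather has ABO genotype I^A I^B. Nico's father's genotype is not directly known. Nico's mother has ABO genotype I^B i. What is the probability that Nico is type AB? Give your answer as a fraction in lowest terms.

Nico's father's ABO genotype from I^B i × I^A I^B: 1/4 I^A I^B, 1/4 I^A i, 1/4 I^B I^B, 1/4 I^B i.
Crossing each possibility with the mother I^B i and summing P(type AB): 1/4·1/4 + 1/4·1/4 + 1/4·0 + 1/4·0 = 1/8.

1/8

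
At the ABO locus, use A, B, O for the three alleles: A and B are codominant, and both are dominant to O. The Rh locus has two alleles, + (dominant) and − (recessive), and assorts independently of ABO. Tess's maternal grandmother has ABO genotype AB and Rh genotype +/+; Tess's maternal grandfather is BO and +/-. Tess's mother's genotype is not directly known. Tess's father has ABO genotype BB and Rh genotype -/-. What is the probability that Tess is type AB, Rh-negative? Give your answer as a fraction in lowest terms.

Tess's mother's ABO genotype from AB × BO: 1/4 AB, 1/4 AO, 1/4 BB, 1/4 BO.
Crossing each possibility with the father BB and summing P(type AB): 1/4·1/2 + 1/4·1/2 + 1/4·0 + 1/4·0 = 1/4.
Similarly for Rh via the mother's Rh distribution: P(Rh-) = 1/4.
Independent loci: 1/4 × 1/4 = 1/16.

1/16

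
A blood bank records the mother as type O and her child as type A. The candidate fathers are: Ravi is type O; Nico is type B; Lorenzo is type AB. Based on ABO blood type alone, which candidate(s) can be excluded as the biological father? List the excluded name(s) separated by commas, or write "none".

Ravi, Nico

A candidate is excluded only if no genotype consistent with his phenotype could produce a type A child with a type O mother.
Ravi (type O): no genotype consistent with that phenotype can produce a type-A child with a type-O mother.
Nico (type B): no genotype consistent with that phenotype can produce a type-A child with a type-O mother.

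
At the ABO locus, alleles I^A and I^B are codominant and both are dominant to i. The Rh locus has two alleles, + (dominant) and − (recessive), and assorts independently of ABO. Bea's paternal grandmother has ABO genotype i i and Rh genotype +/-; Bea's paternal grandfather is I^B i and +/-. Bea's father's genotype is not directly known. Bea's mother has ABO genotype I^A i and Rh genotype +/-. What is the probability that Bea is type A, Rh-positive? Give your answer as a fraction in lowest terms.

9/32

Bea's father's ABO genotype from i i × I^B i: 1/2 I^B i, 1/2 i i.
Crossing each possibility with the mother I^A i and summing P(type A): 1/2·1/4 + 1/2·1/2 = 3/8.
Similarly for Rh via the father's Rh distribution: P(Rh+) = 3/4.
Independent loci: 3/8 × 3/4 = 9/32.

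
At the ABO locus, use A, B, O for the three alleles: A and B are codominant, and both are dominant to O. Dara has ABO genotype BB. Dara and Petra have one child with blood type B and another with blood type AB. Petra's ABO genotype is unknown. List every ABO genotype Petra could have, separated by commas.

For each candidate genotype of Petra, check whether crossing it with BB can produce every observed child phenotype.
  AA → possible child types {AB} ✗
  AB → possible child types {B, AB} ✓
  AO → possible child types {B, AB} ✓
  BB → possible child types {B} ✗
  BO → possible child types {B} ✗
  OO → possible child types {B} ✗

AB, AO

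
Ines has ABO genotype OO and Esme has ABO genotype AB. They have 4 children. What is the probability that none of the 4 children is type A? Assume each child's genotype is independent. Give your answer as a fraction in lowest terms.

1/16

ABO cross OO × AB → 1/2 A, 1/2 B.
So P(type A) = 1/2 per child.
P(not type A) = 1/2 for one child; (1/2)^4 = 1/16.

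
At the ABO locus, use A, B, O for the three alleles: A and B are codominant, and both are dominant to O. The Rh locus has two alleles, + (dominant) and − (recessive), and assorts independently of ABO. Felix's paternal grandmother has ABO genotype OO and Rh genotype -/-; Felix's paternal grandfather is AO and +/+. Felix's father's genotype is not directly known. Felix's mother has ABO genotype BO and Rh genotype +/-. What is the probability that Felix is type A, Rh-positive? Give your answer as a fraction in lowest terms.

Felix's father's ABO genotype from OO × AO: 1/2 AO, 1/2 OO.
Crossing each possibility with the mother BO and summing P(type A): 1/2·1/4 + 1/2·0 = 1/8.
Similarly for Rh via the father's Rh distribution: P(Rh+) = 3/4.
Independent loci: 1/8 × 3/4 = 3/32.

3/32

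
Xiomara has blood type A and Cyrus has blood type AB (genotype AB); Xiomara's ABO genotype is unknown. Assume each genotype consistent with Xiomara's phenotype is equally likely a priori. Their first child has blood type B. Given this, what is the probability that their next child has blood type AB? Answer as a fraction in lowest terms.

Possible genotypes: Xiomara ∈ {AA, AO}; Cyrus ∈ {AB}.
Weight each parental genotype pair by prior × P(type-B child):
  AO × AB: posterior weight 1; P(next child type AB) = 1/4.
Weighted sum = 1/4.

1/4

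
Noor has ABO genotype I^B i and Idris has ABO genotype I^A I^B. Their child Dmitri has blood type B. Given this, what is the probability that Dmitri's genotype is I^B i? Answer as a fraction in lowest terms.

1/2

Cross I^B i × I^A I^B → 1/4 I^A I^B, 1/4 I^A i, 1/4 I^B I^B, 1/4 I^B i.
Type-B genotypes among offspring: I^B I^B (1/4), I^B i (1/4); total 1/2.
P(I^B i | type B) = (1/4) / (1/2) = 1/2.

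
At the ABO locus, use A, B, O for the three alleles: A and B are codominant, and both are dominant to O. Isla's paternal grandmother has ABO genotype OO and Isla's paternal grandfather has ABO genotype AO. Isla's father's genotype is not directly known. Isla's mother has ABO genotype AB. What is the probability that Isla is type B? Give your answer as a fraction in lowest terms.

3/8

Isla's father's ABO genotype from OO × AO: 1/2 AO, 1/2 OO.
Crossing each possibility with the mother AB and summing P(type B): 1/2·1/4 + 1/2·1/2 = 3/8.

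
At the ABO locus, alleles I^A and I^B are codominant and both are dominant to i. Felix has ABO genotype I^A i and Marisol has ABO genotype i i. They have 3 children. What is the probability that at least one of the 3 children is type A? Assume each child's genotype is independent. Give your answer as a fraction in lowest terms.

ABO cross I^A i × i i → 1/2 O, 1/2 A.
So P(type A) = 1/2 per child.
P(none) = (1/2)^3 = 1/8; P(at least one) = 1 − 1/8 = 7/8.

7/8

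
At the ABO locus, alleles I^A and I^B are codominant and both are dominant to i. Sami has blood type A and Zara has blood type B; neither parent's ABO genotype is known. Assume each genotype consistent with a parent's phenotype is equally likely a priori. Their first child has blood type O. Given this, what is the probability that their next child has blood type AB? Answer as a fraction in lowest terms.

1/4

Possible genotypes: Sami ∈ {I^A I^A, I^A i}; Zara ∈ {I^B I^B, I^B i}.
Weight each parental genotype pair by prior × P(type-O child):
  I^A i × I^B i: posterior weight 1; P(next child type AB) = 1/4.
Weighted sum = 1/4.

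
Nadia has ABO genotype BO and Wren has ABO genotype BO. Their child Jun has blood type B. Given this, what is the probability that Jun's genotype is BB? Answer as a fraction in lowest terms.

Cross BO × BO → 1/4 BB, 1/2 BO, 1/4 OO.
Type-B genotypes among offspring: BB (1/4), BO (1/2); total 3/4.
P(BB | type B) = (1/4) / (3/4) = 1/3.

1/3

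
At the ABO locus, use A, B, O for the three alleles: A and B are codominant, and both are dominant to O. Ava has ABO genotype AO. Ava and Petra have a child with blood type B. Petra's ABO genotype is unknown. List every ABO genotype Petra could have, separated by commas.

AB, BB, BO

For each candidate genotype of Petra, check whether crossing it with AO can produce every observed child phenotype.
  AA → possible child types {A} ✗
  AB → possible child types {A, B, AB} ✓
  AO → possible child types {O, A} ✗
  BB → possible child types {B, AB} ✓
  BO → possible child types {O, A, B, AB} ✓
  OO → possible child types {O, A} ✗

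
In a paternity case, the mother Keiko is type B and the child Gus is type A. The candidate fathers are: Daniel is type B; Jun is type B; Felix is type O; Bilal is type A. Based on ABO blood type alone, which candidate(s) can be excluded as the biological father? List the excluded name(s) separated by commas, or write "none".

Daniel, Jun, Felix

A candidate is excluded only if no genotype consistent with his phenotype could produce a type A child with a type B mother.
Daniel (type B): no genotype consistent with that phenotype can produce a type-A child with a type-B mother.
Jun (type B): no genotype consistent with that phenotype can produce a type-A child with a type-B mother.
Felix (type O): no genotype consistent with that phenotype can produce a type-A child with a type-B mother.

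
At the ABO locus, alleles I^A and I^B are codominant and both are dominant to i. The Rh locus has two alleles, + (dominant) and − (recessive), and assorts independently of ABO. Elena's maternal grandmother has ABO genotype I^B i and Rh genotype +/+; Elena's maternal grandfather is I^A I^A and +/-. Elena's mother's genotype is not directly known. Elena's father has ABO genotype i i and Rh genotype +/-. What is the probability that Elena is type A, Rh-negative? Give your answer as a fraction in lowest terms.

1/16

Elena's mother's ABO genotype from I^B i × I^A I^A: 1/2 I^A I^B, 1/2 I^A i.
Crossing each possibility with the father i i and summing P(type A): 1/2·1/2 + 1/2·1/2 = 1/2.
Similarly for Rh via the mother's Rh distribution: P(Rh-) = 1/8.
Independent loci: 1/2 × 1/8 = 1/16.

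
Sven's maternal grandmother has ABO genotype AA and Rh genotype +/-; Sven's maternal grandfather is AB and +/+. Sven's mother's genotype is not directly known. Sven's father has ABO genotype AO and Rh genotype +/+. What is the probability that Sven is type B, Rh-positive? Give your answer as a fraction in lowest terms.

1/8

Sven's mother's ABO genotype from AA × AB: 1/2 AA, 1/2 AB.
Crossing each possibility with the father AO and summing P(type B): 1/2·0 + 1/2·1/4 = 1/8.
Similarly for Rh via the mother's Rh distribution: P(Rh+) = 1.
Independent loci: 1/8 × 1 = 1/8.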